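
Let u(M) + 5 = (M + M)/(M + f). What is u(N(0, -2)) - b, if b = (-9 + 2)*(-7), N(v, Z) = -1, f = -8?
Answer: -484/9 ≈ -53.778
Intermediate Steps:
b = 49 (b = -7*(-7) = 49)
u(M) = -5 + 2*M/(-8 + M) (u(M) = -5 + (M + M)/(M - 8) = -5 + (2*M)/(-8 + M) = -5 + 2*M/(-8 + M))
u(N(0, -2)) - b = (40 - 3*(-1))/(-8 - 1) - 1*49 = (40 + 3)/(-9) - 49 = -1/9*43 - 49 = -43/9 - 49 = -484/9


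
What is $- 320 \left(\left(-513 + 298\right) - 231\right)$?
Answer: $142720$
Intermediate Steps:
$- 320 \left(\left(-513 + 298\right) - 231\right) = - 320 \left(-215 - 231\right) = \left(-320\right) \left(-446\right) = 142720$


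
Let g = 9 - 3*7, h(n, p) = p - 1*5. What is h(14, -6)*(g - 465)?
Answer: 5247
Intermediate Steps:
h(n, p) = -5 + p (h(n, p) = p - 5 = -5 + p)
g = -12 (g = 9 - 21 = -12)
h(14, -6)*(g - 465) = (-5 - 6)*(-12 - 465) = -11*(-477) = 5247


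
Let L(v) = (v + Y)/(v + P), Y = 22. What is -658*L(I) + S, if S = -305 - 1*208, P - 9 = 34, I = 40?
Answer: -83375/83 ≈ -1004.5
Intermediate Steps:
P = 43 (P = 9 + 34 = 43)
L(v) = (22 + v)/(43 + v) (L(v) = (v + 22)/(v + 43) = (22 + v)/(43 + v))
S = -513 (S = -305 - 208 = -513)
-658*L(I) + S = -658*(22 + 40)/(43 + 40) - 513 = -658*62/83 - 513 = -40796/83 - 513 = -83375/83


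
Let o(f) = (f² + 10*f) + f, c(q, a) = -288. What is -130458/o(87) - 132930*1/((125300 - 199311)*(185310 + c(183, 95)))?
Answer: -2363024849026/154434091007 ≈ -15.301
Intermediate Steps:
o(f) = f² + 11*f
-130458/o(87) - 132930*1/((125300 - 199311)*(185310 + c(183, 95))) = -130458*1/(87*(11 + 87)) - 132930*1/((125300 - 199311)*(185310 - 288)) = -130458/(87*98) - 132930/((-74011*185022)) = -130458/8526 - 132930/(-13693663242) = -130458*1/8526 - 132930*(-1/13693663242) = -21743/1421 + 1055/108679867 = -2363024849026/154434091007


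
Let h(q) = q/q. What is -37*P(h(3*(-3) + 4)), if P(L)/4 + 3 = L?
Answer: 296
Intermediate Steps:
h(q) = 1
P(L) = -12 + 4*L
-37*P(h(3*(-3) + 4)) = -37*(-12 + 4*1) = -37*(-12 + 4) = -37*(-8) = 296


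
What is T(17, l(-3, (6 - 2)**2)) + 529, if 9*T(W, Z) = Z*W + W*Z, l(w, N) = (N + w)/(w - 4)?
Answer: 32885/63 ≈ 521.98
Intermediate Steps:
l(w, N) = (N + w)/(-4 + w)
T(W, Z) = 2*W*Z/9 (T(W, Z) = (Z*W + W*Z)/9 = (W*Z + W*Z)/9 = (2*W*Z)/9 = 2*W*Z/9)
T(17, l(-3, (6 - 2)**2)) + 529 = (2/9)*17*(((6 - 2)**2 - 3)/(-4 - 3)) + 529 = (2/9)*17*((4**2 - 3)/(-7)) + 529 = (2/9)*17*(-(16 - 3)/7) + 529 = (2/9)*17*(-1/7*13) + 529 = (2/9)*17*(-13/7) + 529 = -442/63 + 529 = 32885/63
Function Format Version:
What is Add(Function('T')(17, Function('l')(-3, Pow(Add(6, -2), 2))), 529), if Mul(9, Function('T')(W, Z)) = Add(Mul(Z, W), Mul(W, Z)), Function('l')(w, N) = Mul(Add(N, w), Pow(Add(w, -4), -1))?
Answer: Rational(32885, 63) ≈ 521.98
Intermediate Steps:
Function('l')(w, N) = Mul(Pow(Add(-4, w), -1), Add(N, w)) (Function('l')(w, N) = Mul(Add(N, w), Pow(Add(-4, w), -1)) = Mul(Pow(Add(-4, w), -1), Add(N, w)))
Function('T')(W, Z) = Mul(Rational(2, 9), W, Z) (Function('T')(W, Z) = Mul(Rational(1, 9), Add(Mul(Z, W), Mul(W, Z))) = Mul(Rational(1, 9), Add(Mul(W, Z), Mul(W, Z))) = Mul(Rational(1, 9), Mul(2, W, Z)) = Mul(Rational(2, 9), W, Z))
Add(Function('T')(17, Function('l')(-3, Pow(Add(6, -2), 2))), 529) = Add(Mul(Rational(2, 9), 17, Mul(Pow(Add(-4, -3), -1), Add(Pow(Add(6, -2), 2), -3))), 529) = Add(Mul(Rational(2, 9), 17, Mul(Pow(-7, -1), Add(Pow(4, 2), -3))), 529) = Add(Mul(Rational(2, 9), 17, Mul(Rational(-1, 7), Add(16, -3))), 529) = Add(Mul(Rational(2, 9), 17, Mul(Rational(-1, 7), 13)), 529) = Add(Mul(Rational(2, 9), 17, Rational(-13, 7)), 529) = Add(Rational(-442, 63), 529) = Rational(32885, 63)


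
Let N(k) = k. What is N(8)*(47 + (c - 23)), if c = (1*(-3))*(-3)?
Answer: 264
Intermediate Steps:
c = 9 (c = -3*(-3) = 9)
N(8)*(47 + (c - 23)) = 8*(47 + (9 - 23)) = 8*(47 - 14) = 8*33 = 264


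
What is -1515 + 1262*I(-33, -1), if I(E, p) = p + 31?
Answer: 36345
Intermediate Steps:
I(E, p) = 31 + p
-1515 + 1262*I(-33, -1) = -1515 + 1262*(31 - 1) = -1515 + 1262*30 = -1515 + 37860 = 36345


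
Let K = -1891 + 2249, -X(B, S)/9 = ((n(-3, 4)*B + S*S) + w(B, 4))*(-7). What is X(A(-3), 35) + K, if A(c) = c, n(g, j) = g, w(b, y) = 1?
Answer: 78163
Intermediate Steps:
X(B, S) = 63 - 189*B + 63*S**2 (X(B, S) = -9*((-3*B + S*S) + 1)*(-7) = -9*((-3*B + S**2) + 1)*(-7) = -9*((S**2 - 3*B) + 1)*(-7) = -9*(1 + S**2 - 3*B)*(-7) = -9*(-7 - 7*S**2 + 21*B) = 63 - 189*B + 63*S**2)
K = 358
X(A(-3), 35) + K = (63 - 189*(-3) + 63*35**2) + 358 = (63 + 567 + 63*1225) + 358 = (63 + 567 + 77175) + 358 = 77805 + 358 = 78163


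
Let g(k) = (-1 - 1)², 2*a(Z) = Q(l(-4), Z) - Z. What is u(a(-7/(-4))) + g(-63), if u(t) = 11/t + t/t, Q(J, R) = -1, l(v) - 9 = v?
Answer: -3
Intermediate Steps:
l(v) = 9 + v
a(Z) = -½ - Z/2 (a(Z) = (-1 - Z)/2 = -½ - Z/2)
g(k) = 4 (g(k) = (-2)² = 4)
u(t) = 1 + 11/t (u(t) = 11/t + 1 = 1 + 11/t)
u(a(-7/(-4))) + g(-63) = (11 + (-½ - (-7)/(2*(-4))))/(-½ - (-7)/(2*(-4))) + 4 = (11 + (-½ - (-7)*(-1)/(2*4)))/(-½ - (-7)*(-1)/(2*4)) + 4 = (11 + (-½ - ½*7/4))/(-½ - ½*7/4) + 4 = (11 + (-½ - 7/8))/(-½ - 7/8) + 4 = (11 - 11/8)/(-11/8) + 4 = -8/11*77/8 + 4 = -7 + 4 = -3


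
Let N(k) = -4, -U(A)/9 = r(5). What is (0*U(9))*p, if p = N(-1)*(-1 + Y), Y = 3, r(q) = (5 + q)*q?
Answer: 0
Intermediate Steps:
r(q) = q*(5 + q)
U(A) = -450 (U(A) = -45*(5 + 5) = -45*10 = -9*50 = -450)
p = -8 (p = -4*(-1 + 3) = -4*2 = -8)
(0*U(9))*p = (0*(-450))*(-8) = 0*(-8) = 0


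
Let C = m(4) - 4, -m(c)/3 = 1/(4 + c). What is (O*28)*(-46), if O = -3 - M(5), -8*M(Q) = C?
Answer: 36547/8 ≈ 4568.4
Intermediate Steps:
m(c) = -3/(4 + c)
C = -35/8 (C = -3/(4 + 4) - 4 = -3/8 - 4 = -35/8 ≈ -4.3750)
M(Q) = 35/64 (M(Q) = -⅛*(-35/8) = 35/64)
O = -227/64 (O = -3 - 1*35/64 = -3 - 35/64 = -227/64 ≈ -3.5469)
(O*28)*(-46) = -227/64*28*(-46) = -1589/16*(-46) = 36547/8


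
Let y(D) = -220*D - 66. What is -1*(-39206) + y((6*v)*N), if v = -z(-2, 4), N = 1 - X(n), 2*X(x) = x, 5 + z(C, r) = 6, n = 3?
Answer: 38480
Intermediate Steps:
z(C, r) = 1 (z(C, r) = -5 + 6 = 1)
X(x) = x/2
N = -½ (N = 1 - 3/2 = -½ ≈ -0.50000)
v = -1 (v = -1*1 = -1)
y(D) = -66 - 220*D
-1*(-39206) + y((6*v)*N) = -1*(-39206) + (-66 - 220*6*(-1)*(-1)/2) = 39206 + (-66 - (-1320)*(-1)/2) = 39206 + (-66 - 220*3) = 39206 + (-66 - 660) = 39206 - 726 = 38480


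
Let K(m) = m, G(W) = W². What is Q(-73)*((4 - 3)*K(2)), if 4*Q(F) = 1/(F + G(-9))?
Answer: 1/16 ≈ 0.062500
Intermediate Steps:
Q(F) = 1/(4*(81 + F)) (Q(F) = 1/(4*(F + (-9)²)) = 1/(4*(F + 81)) = 1/(4*(81 + F)))
Q(-73)*((4 - 3)*K(2)) = (1/(4*(81 - 73)))*((4 - 3)*2) = ((¼)/8)*(1*2) = ((¼)*(⅛))*2 = (1/32)*2 = 1/16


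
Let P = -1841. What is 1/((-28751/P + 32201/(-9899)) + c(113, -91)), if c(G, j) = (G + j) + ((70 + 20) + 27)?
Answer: 18224059/2758468309 ≈ 0.0066066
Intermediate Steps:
c(G, j) = 117 + G + j (c(G, j) = (G + j) + (90 + 27) = (G + j) + 117 = 117 + G + j)
1/((-28751/P + 32201/(-9899)) + c(113, -91)) = 1/((-28751/(-1841) + 32201/(-9899)) + (117 + 113 - 91)) = 1/((-28751*(-1/1841) + 32201*(-1/9899)) + 139) = 1/((28751/1841 - 32201/9899) + 139) = 1/(225324108/18224059 + 139) = 1/(2758468309/18224059) = 18224059/2758468309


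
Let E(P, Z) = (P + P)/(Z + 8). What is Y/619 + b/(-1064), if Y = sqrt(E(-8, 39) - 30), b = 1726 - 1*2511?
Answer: 785/1064 + I*sqrt(67022)/29093 ≈ 0.73778 + 0.0088986*I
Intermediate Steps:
E(P, Z) = 2*P/(8 + Z) (E(P, Z) = (2*P)/(8 + Z) = 2*P/(8 + Z))
b = -785 (b = 1726 - 2511 = -785)
Y = I*sqrt(67022)/47 (Y = sqrt(2*(-8)/(8 + 39) - 30) = sqrt(2*(-8)/47 - 30) = sqrt(2*(-8)*(1/47) - 30) = sqrt(-16/47 - 30) = sqrt(-1426/47) = I*sqrt(67022)/47 ≈ 5.5082*I)
Y/619 + b/(-1064) = (I*sqrt(67022)/47)/619 - 785/(-1064) = (I*sqrt(67022)/47)*(1/619) - 785*(-1/1064) = I*sqrt(67022)/29093 + 785/1064 = 785/1064 + I*sqrt(67022)/29093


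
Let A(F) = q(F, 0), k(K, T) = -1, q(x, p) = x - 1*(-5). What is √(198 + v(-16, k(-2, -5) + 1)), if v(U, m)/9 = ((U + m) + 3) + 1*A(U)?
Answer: 3*I*√2 ≈ 4.2426*I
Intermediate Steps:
q(x, p) = 5 + x (q(x, p) = x + 5 = 5 + x)
A(F) = 5 + F
v(U, m) = 72 + 9*m + 18*U (v(U, m) = 9*(((U + m) + 3) + 1*(5 + U)) = 9*((3 + U + m) + (5 + U)) = 9*(8 + m + 2*U) = 72 + 9*m + 18*U)
√(198 + v(-16, k(-2, -5) + 1)) = √(198 + (72 + 9*(-1 + 1) + 18*(-16))) = √(198 + (72 + 9*0 - 288)) = √(198 + (72 + 0 - 288)) = √(198 - 216) = √(-18) = 3*I*√2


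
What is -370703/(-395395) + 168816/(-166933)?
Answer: -374341417/5077267195 ≈ -0.073729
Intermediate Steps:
-370703/(-395395) + 168816/(-166933) = -370703*(-1/395395) + 168816*(-1/166933) = 370703/395395 - 168816/166933 = -374341417/5077267195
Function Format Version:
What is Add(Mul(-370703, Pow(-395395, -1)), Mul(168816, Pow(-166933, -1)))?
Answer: Rational(-374341417, 5077267195) ≈ -0.073729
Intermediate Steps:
Add(Mul(-370703, Pow(-395395, -1)), Mul(168816, Pow(-166933, -1))) = Add(Mul(-370703, Rational(-1, 395395)), Mul(168816, Rational(-1, 166933))) = Add(Rational(370703, 395395), Rational(-168816, 166933)) = Rational(-374341417, 5077267195)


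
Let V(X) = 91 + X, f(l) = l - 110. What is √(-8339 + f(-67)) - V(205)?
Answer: -296 + 2*I*√2129 ≈ -296.0 + 92.282*I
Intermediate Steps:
f(l) = -110 + l
√(-8339 + f(-67)) - V(205) = √(-8339 + (-110 - 67)) - (91 + 205) = √(-8339 - 177) - 1*296 = √(-8516) - 296 = 2*I*√2129 - 296 = -296 + 2*I*√2129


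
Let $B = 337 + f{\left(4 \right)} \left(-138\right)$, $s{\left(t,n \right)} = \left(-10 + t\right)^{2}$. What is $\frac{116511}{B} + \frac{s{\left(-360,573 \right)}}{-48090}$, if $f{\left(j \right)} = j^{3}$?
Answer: $- \frac{676597949}{40852455} \approx -16.562$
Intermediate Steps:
$B = -8495$ ($B = 337 + 4^{3} \left(-138\right) = 337 + 64 \left(-138\right) = 337 - 8832 = -8495$)
$\frac{116511}{B} + \frac{s{\left(-360,573 \right)}}{-48090} = \frac{116511}{-8495} + \frac{\left(-10 - 360\right)^{2}}{-48090} = 116511 \left(- \frac{1}{8495}\right) + \left(-370\right)^{2} \left(- \frac{1}{48090}\right) = - \frac{116511}{8495} + 136900 \left(- \frac{1}{48090}\right) = - \frac{116511}{8495} - \frac{13690}{4809} = - \frac{676597949}{40852455}$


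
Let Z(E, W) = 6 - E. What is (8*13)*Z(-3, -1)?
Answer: 936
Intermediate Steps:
(8*13)*Z(-3, -1) = (8*13)*(6 - 1*(-3)) = 104*(6 + 3) = 104*9 = 936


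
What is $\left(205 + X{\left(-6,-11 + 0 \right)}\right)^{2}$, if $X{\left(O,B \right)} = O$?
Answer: $39601$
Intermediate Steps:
$\left(205 + X{\left(-6,-11 + 0 \right)}\right)^{2} = \left(205 - 6\right)^{2} = 199^{2} = 39601$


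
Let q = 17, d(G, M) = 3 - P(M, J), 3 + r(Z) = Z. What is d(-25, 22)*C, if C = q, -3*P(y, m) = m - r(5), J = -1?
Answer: 34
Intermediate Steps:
r(Z) = -3 + Z
P(y, m) = 2/3 - m/3 (P(y, m) = -(m - (-3 + 5))/3 = -(m - 1*2)/3 = -(m - 2)/3 = -(-2 + m)/3 = 2/3 - m/3)
d(G, M) = 2 (d(G, M) = 3 - (2/3 - 1/3*(-1)) = 3 - (2/3 + 1/3) = 3 - 1*1 = 3 - 1 = 2)
C = 17
d(-25, 22)*C = 2*17 = 34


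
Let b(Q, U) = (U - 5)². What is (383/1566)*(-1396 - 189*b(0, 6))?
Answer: -607055/1566 ≈ -387.65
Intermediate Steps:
b(Q, U) = (-5 + U)²
(383/1566)*(-1396 - 189*b(0, 6)) = (383/1566)*(-1396 - 189*(-5 + 6)²) = (383*(1/1566))*(-1396 - 189*1²) = 383*(-1396 - 189*1)/1566 = 383*(-1396 - 189)/1566 = (383/1566)*(-1585) = -607055/1566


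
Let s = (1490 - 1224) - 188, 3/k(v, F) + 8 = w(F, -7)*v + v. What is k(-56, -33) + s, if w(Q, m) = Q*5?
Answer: 715731/9176 ≈ 78.000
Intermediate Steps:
w(Q, m) = 5*Q
k(v, F) = 3/(-8 + v + 5*F*v) (k(v, F) = 3/(-8 + ((5*F)*v + v)) = 3/(-8 + (5*F*v + v)) = 3/(-8 + (v + 5*F*v)) = 3/(-8 + v + 5*F*v))
s = 78 (s = 266 - 188 = 78)
k(-56, -33) + s = 3/(-8 - 56 + 5*(-33)*(-56)) + 78 = 3/(-8 - 56 + 9240) + 78 = 3/9176 + 78 = 715731/9176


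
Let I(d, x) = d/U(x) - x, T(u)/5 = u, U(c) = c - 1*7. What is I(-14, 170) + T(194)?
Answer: 130386/163 ≈ 799.91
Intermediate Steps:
U(c) = -7 + c (U(c) = c - 7 = -7 + c)
T(u) = 5*u
I(d, x) = -x + d/(-7 + x) (I(d, x) = d/(-7 + x) - x = -x + d/(-7 + x))
I(-14, 170) + T(194) = (-14 - 1*170*(-7 + 170))/(-7 + 170) + 5*194 = (-14 - 1*170*163)/163 + 970 = (-14 - 27710)/163 + 970 = (1/163)*(-27724) + 970 = -27724/163 + 970 = 130386/163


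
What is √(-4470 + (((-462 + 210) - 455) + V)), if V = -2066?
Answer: I*√7243 ≈ 85.106*I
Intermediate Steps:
√(-4470 + (((-462 + 210) - 455) + V)) = √(-4470 + (((-462 + 210) - 455) - 2066)) = √(-4470 + ((-252 - 455) - 2066)) = √(-4470 + (-707 - 2066)) = √(-4470 - 2773) = √(-7243) = I*√7243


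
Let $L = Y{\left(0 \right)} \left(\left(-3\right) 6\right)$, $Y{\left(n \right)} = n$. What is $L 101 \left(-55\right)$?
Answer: $0$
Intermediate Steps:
$L = 0$ ($L = 0 \left(\left(-3\right) 6\right) = 0 \left(-18\right) = 0$)
$L 101 \left(-55\right) = 0 \cdot 101 \left(-55\right) = 0 \left(-55\right) = 0$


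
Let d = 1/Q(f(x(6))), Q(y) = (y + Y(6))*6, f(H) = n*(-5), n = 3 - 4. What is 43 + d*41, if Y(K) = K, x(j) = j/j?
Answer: 2879/66 ≈ 43.621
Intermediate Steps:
x(j) = 1
n = -1
f(H) = 5 (f(H) = -1*(-5) = 5)
Q(y) = 36 + 6*y (Q(y) = (y + 6)*6 = (6 + y)*6 = 36 + 6*y)
d = 1/66 (d = 1/(36 + 6*5) = 1/(36 + 30) = 1/66 ≈ 0.015152)
43 + d*41 = 43 + (1/66)*41 = 43 + 41/66 = 2879/66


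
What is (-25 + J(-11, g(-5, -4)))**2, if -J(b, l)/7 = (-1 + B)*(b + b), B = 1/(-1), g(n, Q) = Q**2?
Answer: 110889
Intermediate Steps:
B = -1
J(b, l) = 28*b (J(b, l) = -7*(-1 - 1)*(b + b) = -(-14)*2*b = -(-28)*b = 28*b)
(-25 + J(-11, g(-5, -4)))**2 = (-25 + 28*(-11))**2 = (-25 - 308)**2 = (-333)**2 = 110889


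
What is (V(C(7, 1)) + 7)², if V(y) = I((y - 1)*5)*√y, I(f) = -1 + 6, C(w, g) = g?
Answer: 144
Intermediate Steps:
I(f) = 5
V(y) = 5*√y
(V(C(7, 1)) + 7)² = (5*√1 + 7)² = (5*1 + 7)² = (5 + 7)² = 12² = 144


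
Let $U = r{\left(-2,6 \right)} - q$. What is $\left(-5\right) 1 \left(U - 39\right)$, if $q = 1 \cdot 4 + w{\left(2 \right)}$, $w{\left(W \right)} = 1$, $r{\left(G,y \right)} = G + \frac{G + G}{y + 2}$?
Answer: $\frac{465}{2} \approx 232.5$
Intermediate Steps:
$r{\left(G,y \right)} = G + \frac{2 G}{2 + y}$
$q = 5$ ($q = 1 \cdot 4 + 1 = 4 + 1 = 5$)
$U = - \frac{15}{2}$ ($U = - \frac{2 \left(4 + 6\right)}{2 + 6} - 5 = \left(-2\right) \frac{1}{8} \cdot 10 - 5 = - \frac{5}{2} - 5 = - \frac{15}{2} \approx -7.5$)
$\left(-5\right) 1 \left(U - 39\right) = \left(-5\right) 1 \left(- \frac{15}{2} - 39\right) = \left(-5\right) \left(- \frac{93}{2}\right) = \frac{465}{2}$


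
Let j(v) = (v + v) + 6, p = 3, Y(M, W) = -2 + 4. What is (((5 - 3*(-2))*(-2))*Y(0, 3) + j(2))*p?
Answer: -102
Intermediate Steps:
Y(M, W) = 2
j(v) = 6 + 2*v (j(v) = 2*v + 6 = 6 + 2*v)
(((5 - 3*(-2))*(-2))*Y(0, 3) + j(2))*p = (((5 - 3*(-2))*(-2))*2 + (6 + 2*2))*3 = (((5 + 6)*(-2))*2 + (6 + 4))*3 = ((11*(-2))*2 + 10)*3 = (-22*2 + 10)*3 = (-44 + 10)*3 = -34*3 = -102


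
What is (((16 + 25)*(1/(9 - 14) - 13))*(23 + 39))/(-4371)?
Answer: 1804/235 ≈ 7.6766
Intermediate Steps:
(((16 + 25)*(1/(9 - 14) - 13))*(23 + 39))/(-4371) = ((41*(1/(-5) - 13))*62)*(-1/4371) = ((41*(-⅕ - 13))*62)*(-1/4371) = ((41*(-66/5))*62)*(-1/4371) = -2706/5*62*(-1/4371) = -167772/5*(-1/4371) = 1804/235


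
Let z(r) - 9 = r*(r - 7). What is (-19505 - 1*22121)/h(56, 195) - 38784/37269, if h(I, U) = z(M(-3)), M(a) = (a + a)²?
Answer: -134738/3321 ≈ -40.572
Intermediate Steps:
M(a) = 4*a² (M(a) = (2*a)² = 4*a²)
z(r) = 9 + r*(-7 + r) (z(r) = 9 + r*(r - 7) = 9 + r*(-7 + r))
h(I, U) = 1053 (h(I, U) = 9 + (4*(-3)²)² - 28*(-3)² = 9 + (4*9)² - 28*9 = 9 + 36² - 7*36 = 9 + 1296 - 252 = 1053)
(-19505 - 1*22121)/h(56, 195) - 38784/37269 = (-19505 - 1*22121)/1053 - 38784/37269 = (-19505 - 22121)*(1/1053) - 38784*1/37269 = -41626*1/1053 - 128/123 = -3202/81 - 128/123 = -134738/3321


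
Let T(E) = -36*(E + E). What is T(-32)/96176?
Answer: 144/6011 ≈ 0.023956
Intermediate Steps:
T(E) = -72*E
T(-32)/96176 = -72*(-32)/96176 = 2304*(1/96176) = 144/6011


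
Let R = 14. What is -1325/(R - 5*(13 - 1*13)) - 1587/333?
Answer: -154481/1554 ≈ -99.409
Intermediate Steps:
-1325/(R - 5*(13 - 1*13)) - 1587/333 = -1325/(14 - 5*(13 - 1*13)) - 1587/333 = -1325/(14 - 5*(13 - 13)) - 1587*1/333 = -1325/(14 - 5*0) - 529/111 = -1325/(14 + 0) - 529/111 = -1325/14 - 529/111 = -154481/1554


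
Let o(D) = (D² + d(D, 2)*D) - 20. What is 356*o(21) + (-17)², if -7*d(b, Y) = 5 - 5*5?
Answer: 171525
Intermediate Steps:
d(b, Y) = 20/7 (d(b, Y) = -(5 - 5*5)/7 = -(5 - 25)/7 = -⅐*(-20) = 20/7)
o(D) = -20 + D² + 20*D/7 (o(D) = (D² + 20*D/7) - 20 = -20 + D² + 20*D/7)
356*o(21) + (-17)² = 356*(-20 + 21² + (20/7)*21) + (-17)² = 356*(-20 + 441 + 60) + 289 = 356*481 + 289 = 171236 + 289 = 171525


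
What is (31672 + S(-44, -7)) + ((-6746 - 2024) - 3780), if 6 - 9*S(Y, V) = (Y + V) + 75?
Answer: 19120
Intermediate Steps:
S(Y, V) = -23/3 - V/9 - Y/9 (S(Y, V) = ⅔ - ((Y + V) + 75)/9 = ⅔ - ((V + Y) + 75)/9 = ⅔ - (75 + V + Y)/9 = ⅔ + (-25/3 - V/9 - Y/9) = -23/3 - V/9 - Y/9)
(31672 + S(-44, -7)) + ((-6746 - 2024) - 3780) = (31672 + (-23/3 - ⅑*(-7) - ⅑*(-44))) + ((-6746 - 2024) - 3780) = (31672 + (-23/3 + 7/9 + 44/9)) + (-8770 - 3780) = (31672 - 2) - 12550 = 31670 - 12550 = 19120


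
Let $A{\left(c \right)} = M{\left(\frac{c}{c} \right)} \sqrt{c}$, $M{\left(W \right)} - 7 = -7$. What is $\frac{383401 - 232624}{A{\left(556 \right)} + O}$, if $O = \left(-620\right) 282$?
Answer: $- \frac{50259}{58280} \approx -0.86237$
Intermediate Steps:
$M{\left(W \right)} = 0$ ($M{\left(W \right)} = 7 - 7 = 0$)
$O = -174840$
$A{\left(c \right)} = 0$ ($A{\left(c \right)} = 0 \sqrt{c} = 0$)
$\frac{383401 - 232624}{A{\left(556 \right)} + O} = \frac{383401 - 232624}{0 - 174840} = \frac{150777}{-174840} = 150777 \left(- \frac{1}{174840}\right) = - \frac{50259}{58280}$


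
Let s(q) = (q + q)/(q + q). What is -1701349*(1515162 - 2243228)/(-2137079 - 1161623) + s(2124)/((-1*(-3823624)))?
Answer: -2368150743755484257/6306498068024 ≈ -3.7551e+5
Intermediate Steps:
s(q) = 1 (s(q) = (2*q)/((2*q)) = (2*q)*(1/(2*q)) = 1)
-1701349*(1515162 - 2243228)/(-2137079 - 1161623) + s(2124)/((-1*(-3823624))) = -1701349*(1515162 - 2243228)/(-2137079 - 1161623) + 1/(-1*(-3823624)) = -1701349/((-3298702/(-728066))) + 1/3823624 = -1701349/((-3298702*(-1/728066))) + 1*(1/3823624) = -1701349/1649351/364033 + 1/3823624 = -1701349*364033/1649351 + 1/3823624 = -619347180517/1649351 + 1/3823624 = -2368150743755484257/6306498068024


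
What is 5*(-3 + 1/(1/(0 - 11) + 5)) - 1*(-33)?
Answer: 1027/54 ≈ 19.019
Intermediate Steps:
5*(-3 + 1/(1/(0 - 11) + 5)) - 1*(-33) = 5*(-3 + 1/(1/(-11) + 5)) + 33 = 5*(-3 + 1/(-1/11 + 5)) + 33 = 5*(-3 + 1/(54/11)) + 33 = 5*(-3 + 11/54) + 33 = 5*(-151/54) + 33 = -755/54 + 33 = 1027/54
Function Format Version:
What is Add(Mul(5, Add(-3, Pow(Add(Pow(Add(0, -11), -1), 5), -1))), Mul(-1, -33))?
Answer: Rational(1027, 54) ≈ 19.019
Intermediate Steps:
Add(Mul(5, Add(-3, Pow(Add(Pow(Add(0, -11), -1), 5), -1))), Mul(-1, -33)) = Add(Mul(5, Add(-3, Pow(Add(Pow(-11, -1), 5), -1))), 33) = Add(Mul(5, Add(-3, Pow(Add(Rational(-1, 11), 5), -1))), 33) = Add(Mul(5, Add(-3, Pow(Rational(54, 11), -1))), 33) = Add(Mul(5, Add(-3, Rational(11, 54))), 33) = Add(Mul(5, Rational(-151, 54)), 33) = Add(Rational(-755, 54), 33) = Rational(1027, 54)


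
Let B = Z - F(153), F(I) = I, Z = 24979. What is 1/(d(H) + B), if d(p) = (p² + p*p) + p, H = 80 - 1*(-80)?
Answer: 1/76186 ≈ 1.3126e-5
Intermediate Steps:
H = 160 (H = 80 + 80 = 160)
B = 24826 (B = 24979 - 1*153 = 24979 - 153 = 24826)
d(p) = p + 2*p² (d(p) = (p² + p²) + p = 2*p² + p = p + 2*p²)
1/(d(H) + B) = 1/(160*(1 + 2*160) + 24826) = 1/(160*(1 + 320) + 24826) = 1/(160*321 + 24826) = 1/(51360 + 24826) = 1/76186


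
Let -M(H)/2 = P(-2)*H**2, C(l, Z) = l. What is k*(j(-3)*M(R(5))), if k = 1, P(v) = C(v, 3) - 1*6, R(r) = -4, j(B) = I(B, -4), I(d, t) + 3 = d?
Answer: -1536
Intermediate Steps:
I(d, t) = -3 + d
j(B) = -3 + B
P(v) = -6 + v (P(v) = v - 1*6 = v - 6 = -6 + v)
M(H) = 16*H**2 (M(H) = -2*(-6 - 2)*H**2 = -(-16)*H**2 = 16*H**2)
k*(j(-3)*M(R(5))) = 1*((-3 - 3)*(16*(-4)**2)) = 1*(-96*16) = 1*(-6*256) = 1*(-1536) = -1536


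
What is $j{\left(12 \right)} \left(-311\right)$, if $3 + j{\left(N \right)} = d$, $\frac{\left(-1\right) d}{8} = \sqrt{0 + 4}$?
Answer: $5909$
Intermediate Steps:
$d = -16$ ($d = - 8 \sqrt{0 + 4} = - 8 \sqrt{4} = \left(-8\right) 2 = -16$)
$j{\left(N \right)} = -19$ ($j{\left(N \right)} = -3 - 16 = -19$)
$j{\left(12 \right)} \left(-311\right) = \left(-19\right) \left(-311\right) = 5909$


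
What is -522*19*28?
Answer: -277704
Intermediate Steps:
-522*19*28 = -87*114*28 = -9918*28 = -277704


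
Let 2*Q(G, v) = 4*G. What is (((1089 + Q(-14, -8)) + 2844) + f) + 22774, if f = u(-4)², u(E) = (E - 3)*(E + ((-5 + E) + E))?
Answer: 40840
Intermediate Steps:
Q(G, v) = 2*G (Q(G, v) = (4*G)/2 = 2*G)
u(E) = (-5 + 3*E)*(-3 + E) (u(E) = (-3 + E)*(E + (-5 + 2*E)) = (-3 + E)*(-5 + 3*E) = (-5 + 3*E)*(-3 + E))
f = 14161 (f = (15 - 14*(-4) + 3*(-4)²)² = (15 + 56 + 3*16)² = (15 + 56 + 48)² = 119² = 14161)
(((1089 + Q(-14, -8)) + 2844) + f) + 22774 = (((1089 + 2*(-14)) + 2844) + 14161) + 22774 = (((1089 - 28) + 2844) + 14161) + 22774 = ((1061 + 2844) + 14161) + 22774 = (3905 + 14161) + 22774 = 18066 + 22774 = 40840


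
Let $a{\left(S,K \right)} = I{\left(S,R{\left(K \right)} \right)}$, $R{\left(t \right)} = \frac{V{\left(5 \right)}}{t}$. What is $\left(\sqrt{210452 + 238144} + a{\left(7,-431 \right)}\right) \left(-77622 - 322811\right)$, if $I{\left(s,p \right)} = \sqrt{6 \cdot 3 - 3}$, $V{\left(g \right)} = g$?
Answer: $- 2402598 \sqrt{12461} - 400433 \sqrt{15} \approx -2.6975 \cdot 10^{8}$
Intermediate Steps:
$R{\left(t \right)} = \frac{5}{t}$
$I{\left(s,p \right)} = \sqrt{15}$ ($I{\left(s,p \right)} = \sqrt{18 - 3} = \sqrt{15}$)
$a{\left(S,K \right)} = \sqrt{15}$
$\left(\sqrt{210452 + 238144} + a{\left(7,-431 \right)}\right) \left(-77622 - 322811\right) = \left(\sqrt{210452 + 238144} + \sqrt{15}\right) \left(-77622 - 322811\right) = \left(\sqrt{448596} + \sqrt{15}\right) \left(-400433\right) = \left(6 \sqrt{12461} + \sqrt{15}\right) \left(-400433\right) = \left(\sqrt{15} + 6 \sqrt{12461}\right) \left(-400433\right) = - 2402598 \sqrt{12461} - 400433 \sqrt{15}$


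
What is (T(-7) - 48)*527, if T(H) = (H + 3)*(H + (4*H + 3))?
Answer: 42160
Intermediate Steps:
T(H) = (3 + H)*(3 + 5*H) (T(H) = (3 + H)*(H + (3 + 4*H)) = (3 + H)*(3 + 5*H))
(T(-7) - 48)*527 = ((9 + 5*(-7)**2 + 18*(-7)) - 48)*527 = ((9 + 5*49 - 126) - 48)*527 = ((9 + 245 - 126) - 48)*527 = (128 - 48)*527 = 80*527 = 42160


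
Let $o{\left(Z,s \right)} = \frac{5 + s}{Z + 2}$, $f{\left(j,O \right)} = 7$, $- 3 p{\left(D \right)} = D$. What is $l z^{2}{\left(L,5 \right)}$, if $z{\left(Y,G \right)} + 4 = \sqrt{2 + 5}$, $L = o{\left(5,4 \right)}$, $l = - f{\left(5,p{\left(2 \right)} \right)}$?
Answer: $-161 + 56 \sqrt{7} \approx -12.838$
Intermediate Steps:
$p{\left(D \right)} = - \frac{D}{3}$
$o{\left(Z,s \right)} = \frac{5 + s}{2 + Z}$
$l = -7$ ($l = \left(-1\right) 7 = -7$)
$L = \frac{9}{7}$ ($L = \frac{5 + 4}{2 + 5} = \frac{1}{7} \cdot 9 = \frac{9}{7} \approx 1.2857$)
$z{\left(Y,G \right)} = -4 + \sqrt{7}$ ($z{\left(Y,G \right)} = -4 + \sqrt{2 + 5} = -4 + \sqrt{7}$)
$l z^{2}{\left(L,5 \right)} = - 7 \left(-4 + \sqrt{7}\right)^{2}$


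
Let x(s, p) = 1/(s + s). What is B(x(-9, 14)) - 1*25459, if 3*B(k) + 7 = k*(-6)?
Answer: -229151/9 ≈ -25461.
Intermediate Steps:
x(s, p) = 1/(2*s)
B(k) = -7/3 - 2*k (B(k) = -7/3 + (k*(-6))/3 = -7/3 + (-6*k)/3 = -7/3 - 2*k)
B(x(-9, 14)) - 1*25459 = (-7/3 - 1/(-9)) - 1*25459 = (-7/3 - (-1)/9) - 25459 = (-7/3 - 2*(-1/18)) - 25459 = (-7/3 + ⅑) - 25459 = -20/9 - 25459 = -229151/9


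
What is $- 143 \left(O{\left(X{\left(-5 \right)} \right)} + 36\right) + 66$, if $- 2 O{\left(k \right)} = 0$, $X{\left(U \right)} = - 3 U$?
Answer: $-5082$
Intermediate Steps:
$O{\left(k \right)} = 0$ ($O{\left(k \right)} = \left(- \frac{1}{2}\right) 0 = 0$)
$- 143 \left(O{\left(X{\left(-5 \right)} \right)} + 36\right) + 66 = - 143 \left(0 + 36\right) + 66 = \left(-143\right) 36 + 66 = -5148 + 66 = -5082$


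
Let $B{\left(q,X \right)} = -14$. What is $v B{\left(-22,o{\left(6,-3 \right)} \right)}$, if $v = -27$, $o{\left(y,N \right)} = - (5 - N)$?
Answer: $378$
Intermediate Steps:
$o{\left(y,N \right)} = -5 + N$
$v B{\left(-22,o{\left(6,-3 \right)} \right)} = \left(-27\right) \left(-14\right) = 378$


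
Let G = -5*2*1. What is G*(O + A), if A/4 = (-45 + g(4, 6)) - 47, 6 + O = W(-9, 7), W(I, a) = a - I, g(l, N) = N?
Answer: 3340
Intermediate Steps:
O = 10 (O = -6 + (7 - 1*(-9)) = -6 + (7 + 9) = -6 + 16 = 10)
G = -10 (G = -10*1 = -10)
A = -344 (A = 4*((-45 + 6) - 47) = 4*(-39 - 47) = 4*(-86) = -344)
G*(O + A) = -10*(10 - 344) = -10*(-334) = 3340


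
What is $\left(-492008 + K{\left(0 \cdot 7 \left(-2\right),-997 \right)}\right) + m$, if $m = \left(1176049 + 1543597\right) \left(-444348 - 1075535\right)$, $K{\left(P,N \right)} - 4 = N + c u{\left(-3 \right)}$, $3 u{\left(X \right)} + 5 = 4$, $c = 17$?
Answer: $- \frac{12400632643274}{3} \approx -4.1335 \cdot 10^{12}$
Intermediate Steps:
$u{\left(X \right)} = - \frac{1}{3}$ ($u{\left(X \right)} = - \frac{5}{3} + \frac{1}{3} \cdot 4 = - \frac{5}{3} + \frac{4}{3} = - \frac{1}{3}$)
$K{\left(P,N \right)} = - \frac{5}{3} + N$ ($K{\left(P,N \right)} = 4 + \left(N + 17 \left(- \frac{1}{3}\right)\right) = 4 + \left(N - \frac{17}{3}\right) = 4 + \left(- \frac{17}{3} + N\right) = - \frac{5}{3} + N$)
$m = -4133543721418$ ($m = 2719646 \left(-1519883\right) = -4133543721418$)
$\left(-492008 + K{\left(0 \cdot 7 \left(-2\right),-997 \right)}\right) + m = \left(-492008 - \frac{2996}{3}\right) - 4133543721418 = - \frac{1479020}{3} - 4133543721418 = - \frac{12400632643274}{3}$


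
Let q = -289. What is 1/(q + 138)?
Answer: -1/151 ≈ -0.0066225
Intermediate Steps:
1/(q + 138) = 1/(-289 + 138) = 1/(-151) = -1/151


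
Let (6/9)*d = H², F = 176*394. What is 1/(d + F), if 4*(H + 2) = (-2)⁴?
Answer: 1/69350 ≈ 1.4420e-5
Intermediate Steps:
H = 2 (H = -2 + (¼)*(-2)⁴ = -2 + (¼)*16 = -2 + 4 = 2)
F = 69344
d = 6 (d = (3/2)*2² = (3/2)*4 = 6)
1/(d + F) = 1/(6 + 69344) = 1/69350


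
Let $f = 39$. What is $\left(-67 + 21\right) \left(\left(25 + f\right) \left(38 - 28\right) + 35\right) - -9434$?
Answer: $-21616$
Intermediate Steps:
$\left(-67 + 21\right) \left(\left(25 + f\right) \left(38 - 28\right) + 35\right) - -9434 = \left(-67 + 21\right) \left(\left(25 + 39\right) \left(38 - 28\right) + 35\right) - -9434 = - 46 \left(64 \cdot 10 + 35\right) + 9434 = - 46 \left(640 + 35\right) + 9434 = \left(-46\right) 675 + 9434 = -31050 + 9434 = -21616$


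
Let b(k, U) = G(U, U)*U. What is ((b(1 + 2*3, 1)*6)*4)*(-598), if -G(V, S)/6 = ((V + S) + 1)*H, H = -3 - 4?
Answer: -1808352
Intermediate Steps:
H = -7
G(V, S) = 42 + 42*S + 42*V (G(V, S) = -6*((V + S) + 1)*(-7) = -6*((S + V) + 1)*(-7) = -6*(1 + S + V)*(-7) = -6*(-7 - 7*S - 7*V) = 42 + 42*S + 42*V)
b(k, U) = U*(42 + 84*U) (b(k, U) = (42 + 42*U + 42*U)*U = (42 + 84*U)*U = U*(42 + 84*U))
((b(1 + 2*3, 1)*6)*4)*(-598) = (((42*1*(1 + 2*1))*6)*4)*(-598) = (((42*1*(1 + 2))*6)*4)*(-598) = (((42*1*3)*6)*4)*(-598) = ((126*6)*4)*(-598) = (756*4)*(-598) = 3024*(-598) = -1808352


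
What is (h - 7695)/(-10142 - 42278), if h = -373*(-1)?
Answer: 3661/26210 ≈ 0.13968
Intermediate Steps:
h = 373
(h - 7695)/(-10142 - 42278) = (373 - 7695)/(-10142 - 42278) = -7322/(-52420) = -7322*(-1/52420) = 3661/26210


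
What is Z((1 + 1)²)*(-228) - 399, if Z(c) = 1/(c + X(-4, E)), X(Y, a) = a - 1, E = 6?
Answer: -1273/3 ≈ -424.33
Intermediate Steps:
X(Y, a) = -1 + a
Z(c) = 1/(5 + c) (Z(c) = 1/(c + (-1 + 6)) = 1/(c + 5) = 1/(5 + c))
Z((1 + 1)²)*(-228) - 399 = -228/(5 + (1 + 1)²) - 399 = -228/(5 + 2²) - 399 = -228/(5 + 4) - 399 = -228/9 - 399 = (⅑)*(-228) - 399 = -76/3 - 399 = -1273/3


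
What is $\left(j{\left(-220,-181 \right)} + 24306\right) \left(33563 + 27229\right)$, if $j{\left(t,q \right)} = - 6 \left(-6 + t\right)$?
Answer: $1560044304$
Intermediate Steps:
$j{\left(t,q \right)} = 36 - 6 t$
$\left(j{\left(-220,-181 \right)} + 24306\right) \left(33563 + 27229\right) = \left(\left(36 - -1320\right) + 24306\right) \left(33563 + 27229\right) = \left(\left(36 + 1320\right) + 24306\right) 60792 = \left(1356 + 24306\right) 60792 = 25662 \cdot 60792 = 1560044304$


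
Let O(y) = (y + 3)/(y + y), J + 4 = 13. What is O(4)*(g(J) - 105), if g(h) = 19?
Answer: -301/4 ≈ -75.250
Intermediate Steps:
J = 9 (J = -4 + 13 = 9)
O(y) = (3 + y)/(2*y) (O(y) = (3 + y)/((2*y)) = (3 + y)*(1/(2*y)) = (3 + y)/(2*y))
O(4)*(g(J) - 105) = ((1/2)*(3 + 4)/4)*(19 - 105) = ((1/2)*(1/4)*7)*(-86) = (7/8)*(-86) = -301/4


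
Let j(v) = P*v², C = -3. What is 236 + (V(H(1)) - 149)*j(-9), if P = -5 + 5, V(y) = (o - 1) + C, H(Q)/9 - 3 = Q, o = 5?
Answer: 236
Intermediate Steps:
H(Q) = 27 + 9*Q
V(y) = 1 (V(y) = (5 - 1) - 3 = 4 - 3 = 1)
P = 0
j(v) = 0 (j(v) = 0*v² = 0)
236 + (V(H(1)) - 149)*j(-9) = 236 + (1 - 149)*0 = 236 - 148*0 = 236 + 0 = 236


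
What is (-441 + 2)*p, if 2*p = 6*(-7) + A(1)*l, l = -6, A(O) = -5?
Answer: 2634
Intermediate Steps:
p = -6 (p = (6*(-7) - 5*(-6))/2 = (-42 + 30)/2 = (½)*(-12) = -6)
(-441 + 2)*p = (-441 + 2)*(-6) = -439*(-6) = 2634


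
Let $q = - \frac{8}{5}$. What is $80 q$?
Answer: $-128$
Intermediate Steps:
$q = - \frac{8}{5}$ ($q = \left(-8\right) \frac{1}{5} = - \frac{8}{5} \approx -1.6$)
$80 q = 80 \left(- \frac{8}{5}\right) = -128$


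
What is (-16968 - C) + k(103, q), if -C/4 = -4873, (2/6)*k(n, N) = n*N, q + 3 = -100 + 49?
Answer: -53146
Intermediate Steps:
q = -54 (q = -3 + (-100 + 49) = -3 - 51 = -54)
k(n, N) = 3*N*n (k(n, N) = 3*(n*N) = 3*(N*n) = 3*N*n)
C = 19492 (C = -4*(-4873) = 19492)
(-16968 - C) + k(103, q) = (-16968 - 1*19492) + 3*(-54)*103 = (-16968 - 19492) - 16686 = -36460 - 16686 = -53146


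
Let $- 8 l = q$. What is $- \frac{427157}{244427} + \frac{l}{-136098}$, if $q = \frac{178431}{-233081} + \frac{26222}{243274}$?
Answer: $- \frac{54039603609256841717}{30922432794912111084} \approx -1.7476$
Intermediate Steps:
$q = - \frac{18647886556}{28351273597}$ ($q = 178431 \left(- \frac{1}{233081}\right) + 26222 \cdot \frac{1}{243274} = - \frac{178431}{233081} + \frac{13111}{121637} = - \frac{18647886556}{28351273597} \approx -0.65774$)
$l = \frac{4661971639}{56702547194}$ ($l = \left(- \frac{1}{8}\right) \left(- \frac{18647886556}{28351273597}\right) = \frac{4661971639}{56702547194} \approx 0.082218$)
$- \frac{427157}{244427} + \frac{l}{-136098} = - \frac{427157}{244427} + \frac{4661971639}{56702547194 \left(-136098\right)} = \left(-427157\right) \frac{1}{244427} + \frac{4661971639}{56702547194} \left(- \frac{1}{136098}\right) = - \frac{427157}{244427} - \frac{4661971639}{7717103268009012} = - \frac{54039603609256841717}{30922432794912111084}$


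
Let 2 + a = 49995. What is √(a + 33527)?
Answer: 24*√145 ≈ 289.00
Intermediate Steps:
a = 49993 (a = -2 + 49995 = 49993)
√(a + 33527) = √(49993 + 33527) = √83520 = 24*√145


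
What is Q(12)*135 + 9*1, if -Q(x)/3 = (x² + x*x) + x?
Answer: -121491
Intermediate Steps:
Q(x) = -6*x² - 3*x (Q(x) = -3*((x² + x*x) + x) = -3*((x² + x²) + x) = -3*(2*x² + x) = -3*(x + 2*x²) = -6*x² - 3*x)
Q(12)*135 + 9*1 = -3*12*(1 + 2*12)*135 + 9*1 = -3*12*(1 + 24)*135 + 9 = -3*12*25*135 + 9 = -900*135 + 9 = -121500 + 9 = -121491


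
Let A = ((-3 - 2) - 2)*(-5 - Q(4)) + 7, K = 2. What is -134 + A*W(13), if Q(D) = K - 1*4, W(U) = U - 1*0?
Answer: 230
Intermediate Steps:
W(U) = U (W(U) = U + 0 = U)
Q(D) = -2 (Q(D) = 2 - 1*4 = 2 - 4 = -2)
A = 28 (A = ((-3 - 2) - 2)*(-5 - 1*(-2)) + 7 = (-5 - 2)*(-5 + 2) + 7 = -7*(-3) + 7 = 21 + 7 = 28)
-134 + A*W(13) = -134 + 28*13 = -134 + 364 = 230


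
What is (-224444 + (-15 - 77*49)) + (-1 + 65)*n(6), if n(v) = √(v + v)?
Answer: -228232 + 128*√3 ≈ -2.2801e+5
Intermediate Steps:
n(v) = √2*√v (n(v) = √(2*v) = √2*√v)
(-224444 + (-15 - 77*49)) + (-1 + 65)*n(6) = (-224444 + (-15 - 77*49)) + (-1 + 65)*(√2*√6) = (-224444 + (-15 - 3773)) + 64*(2*√3) = (-224444 - 3788) + 128*√3 = -228232 + 128*√3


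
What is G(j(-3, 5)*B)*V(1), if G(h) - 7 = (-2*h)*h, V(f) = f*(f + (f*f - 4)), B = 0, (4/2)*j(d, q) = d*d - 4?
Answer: -14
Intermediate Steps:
j(d, q) = -2 + d²/2 (j(d, q) = (d*d - 4)/2 = (d² - 4)/2 = (-4 + d²)/2 = -2 + d²/2)
V(f) = f*(-4 + f + f²) (V(f) = f*(f + (f² - 4)) = f*(f + (-4 + f²)) = f*(-4 + f + f²))
G(h) = 7 - 2*h² (G(h) = 7 + (-2*h)*h = 7 - 2*h²)
G(j(-3, 5)*B)*V(1) = (7 - 2*((-2 + (½)*(-3)²)*0)²)*(1*(-4 + 1 + 1²)) = (7 - 2*((-2 + (½)*9)*0)²)*(1*(-4 + 1 + 1)) = (7 - 2*((-2 + 9/2)*0)²)*(1*(-2)) = (7 - 2*((5/2)*0)²)*(-2) = (7 - 2*0²)*(-2) = (7 - 2*0)*(-2) = (7 + 0)*(-2) = 7*(-2) = -14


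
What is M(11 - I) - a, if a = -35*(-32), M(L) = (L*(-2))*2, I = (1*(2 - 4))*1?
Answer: -1172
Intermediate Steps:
I = -2 (I = (1*(-2))*1 = -2*1 = -2)
M(L) = -4*L (M(L) = -2*L*2 = -4*L)
a = 1120
M(11 - I) - a = -4*(11 - 1*(-2)) - 1*1120 = -4*(11 + 2) - 1120 = -4*13 - 1120 = -52 - 1120 = -1172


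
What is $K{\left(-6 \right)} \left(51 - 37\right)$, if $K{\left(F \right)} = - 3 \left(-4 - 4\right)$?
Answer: $336$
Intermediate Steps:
$K{\left(F \right)} = 24$ ($K{\left(F \right)} = \left(-3\right) \left(-8\right) = 24$)
$K{\left(-6 \right)} \left(51 - 37\right) = 24 \left(51 - 37\right) = 24 \cdot 14 = 336$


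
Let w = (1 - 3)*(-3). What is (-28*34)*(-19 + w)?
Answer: 12376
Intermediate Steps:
w = 6 (w = -2*(-3) = 6)
(-28*34)*(-19 + w) = (-28*34)*(-19 + 6) = -952*(-13) = 12376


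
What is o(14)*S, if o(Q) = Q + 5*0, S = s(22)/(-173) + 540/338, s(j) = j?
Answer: 601888/29237 ≈ 20.587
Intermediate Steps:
S = 42992/29237 (S = 22/(-173) + 540/338 = 22*(-1/173) + 540*(1/338) = -22/173 + 270/169 = 42992/29237 ≈ 1.4705)
o(Q) = Q (o(Q) = Q + 0 = Q)
o(14)*S = 14*(42992/29237) = 601888/29237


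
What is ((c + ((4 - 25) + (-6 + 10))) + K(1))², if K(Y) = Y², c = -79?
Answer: 9025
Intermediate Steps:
((c + ((4 - 25) + (-6 + 10))) + K(1))² = ((-79 + ((4 - 25) + (-6 + 10))) + 1²)² = ((-79 + (-21 + 4)) + 1)² = ((-79 - 17) + 1)² = (-96 + 1)² = (-95)² = 9025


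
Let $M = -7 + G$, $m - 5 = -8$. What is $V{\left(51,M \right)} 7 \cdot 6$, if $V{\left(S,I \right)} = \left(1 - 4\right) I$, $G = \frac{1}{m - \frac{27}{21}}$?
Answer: $\frac{4557}{5} \approx 911.4$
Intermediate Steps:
$m = -3$ ($m = 5 - 8 = -3$)
$G = - \frac{7}{30}$ ($G = \frac{1}{-3 - \frac{27}{21}} = \frac{1}{-3 - \frac{9}{7}} = \frac{1}{- \frac{30}{7}} = - \frac{7}{30} \approx -0.23333$)
$M = - \frac{217}{30}$ ($M = -7 - \frac{7}{30} = - \frac{217}{30} \approx -7.2333$)
$V{\left(S,I \right)} = - 3 I$
$V{\left(51,M \right)} 7 \cdot 6 = \left(-3\right) \left(- \frac{217}{30}\right) 7 \cdot 6 = \frac{217}{10} \cdot 42 = \frac{4557}{5}$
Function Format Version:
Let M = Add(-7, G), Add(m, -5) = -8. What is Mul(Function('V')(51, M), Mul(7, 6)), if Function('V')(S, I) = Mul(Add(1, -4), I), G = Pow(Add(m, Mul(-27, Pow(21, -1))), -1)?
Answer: Rational(4557, 5) ≈ 911.40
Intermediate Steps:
m = -3 (m = Add(5, -8) = -3)
G = Rational(-7, 30) (G = Pow(Add(-3, Mul(-27, Pow(21, -1))), -1) = Pow(Add(-3, Mul(-27, Rational(1, 21))), -1) = Pow(Add(-3, Rational(-9, 7)), -1) = Pow(Rational(-30, 7), -1) = Rational(-7, 30) ≈ -0.23333)
M = Rational(-217, 30) (M = Add(-7, Rational(-7, 30)) = Rational(-217, 30) ≈ -7.2333)
Function('V')(S, I) = Mul(-3, I)
Mul(Function('V')(51, M), Mul(7, 6)) = Mul(Mul(-3, Rational(-217, 30)), Mul(7, 6)) = Mul(Rational(217, 10), 42) = Rational(4557, 5)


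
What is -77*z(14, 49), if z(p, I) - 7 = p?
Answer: -1617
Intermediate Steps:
z(p, I) = 7 + p
-77*z(14, 49) = -77*(7 + 14) = -77*21 = -1617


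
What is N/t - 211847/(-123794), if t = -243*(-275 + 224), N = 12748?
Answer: 247267399/90245826 ≈ 2.7399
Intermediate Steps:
t = 12393 (t = -243*(-51) = 12393)
N/t - 211847/(-123794) = 12748/12393 - 211847/(-123794) = 12748*(1/12393) - 211847*(-1/123794) = 12748/12393 + 211847/123794 = 247267399/90245826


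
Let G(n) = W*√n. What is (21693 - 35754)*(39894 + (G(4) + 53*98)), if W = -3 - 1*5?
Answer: -633757392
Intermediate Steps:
W = -8 (W = -3 - 5 = -8)
G(n) = -8*√n
(21693 - 35754)*(39894 + (G(4) + 53*98)) = (21693 - 35754)*(39894 + (-8*√4 + 53*98)) = -14061*(39894 + (-8*2 + 5194)) = -14061*(39894 + (-16 + 5194)) = -14061*(39894 + 5178) = -14061*45072 = -633757392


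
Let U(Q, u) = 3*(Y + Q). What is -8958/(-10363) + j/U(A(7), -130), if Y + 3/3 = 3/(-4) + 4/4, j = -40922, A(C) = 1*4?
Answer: -1695949382/404157 ≈ -4196.3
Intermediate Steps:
A(C) = 4
Y = -¾ (Y = -1 + (3/(-4) + 4/4) = -1 + (3*(-¼) + 4*(¼)) = -1 + (-¾ + 1) = -1 + ¼ = -¾ ≈ -0.75000)
U(Q, u) = -9/4 + 3*Q (U(Q, u) = 3*(-¾ + Q) = -9/4 + 3*Q)
-8958/(-10363) + j/U(A(7), -130) = -8958/(-10363) - 40922/(-9/4 + 3*4) = -8958*(-1/10363) - 40922/(-9/4 + 12) = 8958/10363 - 40922/39/4 = 8958/10363 - 40922*4/39 = 8958/10363 - 163688/39 = -1695949382/404157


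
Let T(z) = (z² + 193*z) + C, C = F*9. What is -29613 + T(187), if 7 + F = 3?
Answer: 41411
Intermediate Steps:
F = -4 (F = -7 + 3 = -4)
C = -36 (C = -4*9 = -36)
T(z) = -36 + z² + 193*z (T(z) = (z² + 193*z) - 36 = -36 + z² + 193*z)
-29613 + T(187) = -29613 + (-36 + 187² + 193*187) = -29613 + (-36 + 34969 + 36091) = -29613 + 71024 = 41411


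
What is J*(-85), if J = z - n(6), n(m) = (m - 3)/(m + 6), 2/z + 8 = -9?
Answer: 125/4 ≈ 31.250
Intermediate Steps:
z = -2/17 (z = 2/(-8 - 9) = 2/(-17) = 2*(-1/17) = -2/17 ≈ -0.11765)
n(m) = (-3 + m)/(6 + m)
J = -25/68 (J = -2/17 - (-3 + 6)/(6 + 6) = -2/17 - 3/12 = -2/17 - 1*1/4 = -2/17 - 1/4 = -25/68 ≈ -0.36765)
J*(-85) = -25/68*(-85) = 125/4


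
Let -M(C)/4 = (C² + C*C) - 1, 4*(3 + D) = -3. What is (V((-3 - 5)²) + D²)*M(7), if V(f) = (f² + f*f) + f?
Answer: -12835137/4 ≈ -3.2088e+6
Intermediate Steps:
V(f) = f + 2*f² (V(f) = (f² + f²) + f = 2*f² + f = f + 2*f²)
D = -15/4 (D = -3 + (¼)*(-3) = -3 - ¾ = -15/4 ≈ -3.7500)
M(C) = 4 - 8*C² (M(C) = -4*((C² + C*C) - 1) = -4*((C² + C²) - 1) = -4*(2*C² - 1) = -4*(-1 + 2*C²) = 4 - 8*C²)
(V((-3 - 5)²) + D²)*M(7) = ((-3 - 5)²*(1 + 2*(-3 - 5)²) + (-15/4)²)*(4 - 8*7²) = ((-8)²*(1 + 2*(-8)²) + 225/16)*(4 - 8*49) = (64*(1 + 2*64) + 225/16)*(4 - 392) = (64*(1 + 128) + 225/16)*(-388) = (64*129 + 225/16)*(-388) = (8256 + 225/16)*(-388) = (132321/16)*(-388) = -12835137/4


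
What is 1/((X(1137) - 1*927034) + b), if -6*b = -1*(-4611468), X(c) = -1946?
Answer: -1/1697558 ≈ -5.8908e-7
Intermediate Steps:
b = -768578 (b = -(-1)*(-4611468)/6 = -1/6*4611468 = -768578)
1/((X(1137) - 1*927034) + b) = 1/((-1946 - 1*927034) - 768578) = 1/((-1946 - 927034) - 768578) = 1/(-928980 - 768578) = 1/(-1697558) = -1/1697558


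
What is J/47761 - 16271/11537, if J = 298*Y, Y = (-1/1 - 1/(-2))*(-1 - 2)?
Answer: -771962192/551018657 ≈ -1.4010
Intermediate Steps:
Y = 3/2 (Y = (-1*1 - 1*(-½))*(-3) = (-1 + ½)*(-3) = -½*(-3) = 3/2 ≈ 1.5000)
J = 447 (J = 298*(3/2) = 447)
J/47761 - 16271/11537 = 447/47761 - 16271/11537 = -771962192/551018657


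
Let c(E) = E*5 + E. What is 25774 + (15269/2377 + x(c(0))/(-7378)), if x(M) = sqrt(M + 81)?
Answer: 452124312933/17537506 ≈ 25780.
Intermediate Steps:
c(E) = 6*E (c(E) = 5*E + E = 6*E)
x(M) = sqrt(81 + M)
25774 + (15269/2377 + x(c(0))/(-7378)) = 25774 + (15269/2377 + sqrt(81 + 6*0)/(-7378)) = 25774 + (15269*(1/2377) + sqrt(81 + 0)*(-1/7378)) = 25774 + (15269/2377 + sqrt(81)*(-1/7378)) = 25774 + (15269/2377 + 9*(-1/7378)) = 25774 + (15269/2377 - 9/7378) = 25774 + 112633289/17537506 = 452124312933/17537506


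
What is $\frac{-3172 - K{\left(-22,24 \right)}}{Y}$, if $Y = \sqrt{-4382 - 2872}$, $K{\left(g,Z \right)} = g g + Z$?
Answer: $\frac{1840 i \sqrt{806}}{1209} \approx 43.208 i$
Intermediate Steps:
$K{\left(g,Z \right)} = Z + g^{2}$ ($K{\left(g,Z \right)} = g^{2} + Z = Z + g^{2}$)
$Y = 3 i \sqrt{806}$ ($Y = \sqrt{-7254} = 3 i \sqrt{806} \approx 85.17 i$)
$\frac{-3172 - K{\left(-22,24 \right)}}{Y} = \frac{-3172 - \left(24 + \left(-22\right)^{2}\right)}{3 i \sqrt{806}} = \left(-3172 - \left(24 + 484\right)\right) \left(- \frac{i \sqrt{806}}{2418}\right) = \left(-3172 - 508\right) \left(- \frac{i \sqrt{806}}{2418}\right) = - 3680 \left(- \frac{i \sqrt{806}}{2418}\right) = \frac{1840 i \sqrt{806}}{1209}$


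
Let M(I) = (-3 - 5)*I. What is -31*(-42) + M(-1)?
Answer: 1310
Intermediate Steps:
M(I) = -8*I
-31*(-42) + M(-1) = -31*(-42) - 8*(-1) = 1302 + 8 = 1310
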